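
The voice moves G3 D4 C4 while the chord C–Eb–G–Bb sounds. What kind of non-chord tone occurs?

The harmony at that moment is C minor seventh chord (C, Eb, G, Bb); D4 is not a chord tone.
It is approached by leap up from G3 and left by step down to C4.
Leap in, step out — an appoggiatura.

D4 is an appoggiatura.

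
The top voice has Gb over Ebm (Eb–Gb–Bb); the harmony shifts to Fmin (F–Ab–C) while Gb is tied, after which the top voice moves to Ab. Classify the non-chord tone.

Gb is a retardation.

The harmony at that moment is F minor triad (F, Ab, C); Gb is not a chord tone.
It is held over (the same pitch as the preceding Gb) and left by step up to Ab.
Held over from the previous chord and resolving up by step — a retardation.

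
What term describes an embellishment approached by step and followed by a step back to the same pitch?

Approach: by step. Departure: by step in the opposite direction, back to the starting pitch.
Stepwise on both sides but reversing to return to the same chord tone — a neighbor tone. (Had it continued onward in the same direction it would be a passing tone instead.)

Neighbor tone.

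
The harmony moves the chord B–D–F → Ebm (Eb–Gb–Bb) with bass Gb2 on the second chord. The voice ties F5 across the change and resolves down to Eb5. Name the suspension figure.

At the second chord the bass is Gb2. The suspended F5 lies a seventh above the bass; after resolving down by step to Eb5, the interval above the bass becomes a sixth.
Suspension figures are named by those two intervals: 7–6.

7–6 suspension.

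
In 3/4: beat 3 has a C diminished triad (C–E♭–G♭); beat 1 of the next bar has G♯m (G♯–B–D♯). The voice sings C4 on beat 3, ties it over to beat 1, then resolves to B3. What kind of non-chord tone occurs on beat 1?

The harmony at that moment is G♯ minor triad (G♯, B, D♯); C4 is not a chord tone.
It is held over (the same pitch as the preceding C4) and left by step down to B3.
Held over from the previous chord and resolving down by step — a suspension.

Suspension.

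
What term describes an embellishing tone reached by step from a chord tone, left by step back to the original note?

Approach: by step. Departure: by step in the opposite direction, back to the starting pitch.
Stepwise on both sides but reversing to return to the same chord tone — a neighbor tone. (Had it continued onward in the same direction it would be a passing tone instead.)

Neighbor tone.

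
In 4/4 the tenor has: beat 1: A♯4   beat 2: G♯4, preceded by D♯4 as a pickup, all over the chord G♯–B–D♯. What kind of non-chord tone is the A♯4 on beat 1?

The harmony at that moment is G♯ minor triad (G♯, B, D♯); A♯4 is not a chord tone.
It is approached by leap up from D♯4 and left by step down to G♯4.
Leap in, step out, metrically accented — an appoggiatura.

Appoggiatura.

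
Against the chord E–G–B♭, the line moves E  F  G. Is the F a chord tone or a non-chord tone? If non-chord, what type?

The harmony at that moment is E diminished triad (E, G, B♭); F is not a chord tone.
It is approached by step up from E and left by step up to G.
Step in, step out in the same direction — a passing tone.

Non-chord tone — a passing tone.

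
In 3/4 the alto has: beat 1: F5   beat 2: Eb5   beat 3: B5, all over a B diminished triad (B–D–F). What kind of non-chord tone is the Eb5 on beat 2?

The harmony at that moment is B diminished triad (B, D, F); Eb5 is not a chord tone.
It is approached by step down from F5 and left by leap up to B5.
Step in, leap out, on a weak beat — an escape tone.

Escape tone.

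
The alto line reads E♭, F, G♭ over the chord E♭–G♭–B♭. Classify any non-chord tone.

F is a passing tone.

The harmony at that moment is E♭ minor triad (E♭, G♭, B♭); F is not a chord tone.
It is approached by step up from E♭ and left by step up to G♭.
Step in, step out in the same direction — a passing tone.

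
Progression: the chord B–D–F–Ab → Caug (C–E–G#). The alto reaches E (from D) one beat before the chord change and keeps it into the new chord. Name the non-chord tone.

The harmony at that moment is B diminished seventh chord (B, D, F, Ab); E is not a chord tone.
It is approached by step up from D and then sustained as the same pitch into the next harmony.
Arriving early and becoming a chord tone when the harmony changes — an anticipation.

E is an anticipation.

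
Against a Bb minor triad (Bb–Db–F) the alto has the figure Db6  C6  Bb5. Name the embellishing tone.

The harmony at that moment is Bb minor triad (Bb, Db, F); C6 is not a chord tone.
It is approached by step down from Db6 and left by step down to Bb5.
Step in, step out in the same direction — a passing tone.

C6 is a passing tone.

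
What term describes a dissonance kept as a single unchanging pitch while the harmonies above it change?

Pedal tone.

Approach: none. Departure: none — a single pitch is sustained while the chords change around it, passing through harmonies that do not contain it.
No melodic motion at all; the dissonance is created entirely by the moving harmonies against the stationary note — a pedal tone (pedal point).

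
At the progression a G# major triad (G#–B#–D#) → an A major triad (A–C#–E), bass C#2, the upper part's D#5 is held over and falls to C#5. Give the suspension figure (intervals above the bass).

At the second chord the bass is C#2. The suspended D#5 lies a ninth above the bass; after resolving down by step to C#5, the interval above the bass becomes an octave.
Suspension figures are named by those two intervals: 9–8.

9–8 suspension.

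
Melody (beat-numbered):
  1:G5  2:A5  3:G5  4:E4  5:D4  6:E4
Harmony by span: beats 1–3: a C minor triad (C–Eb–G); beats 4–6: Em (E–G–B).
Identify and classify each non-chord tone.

The harmony at that moment is C minor triad (C, Eb, G); A5 is not a chord tone.
It is approached by step up from G5 and left by step down to G5.
Step away and step back to the same note — a neighbor tone (upper neighbor).
The harmony at that moment is E minor triad (E, G, B); D4 is not a chord tone.
It is approached by step down from E4 and left by step up to E4.
Step away and step back to the same note — a neighbor tone (lower neighbor).

A5 (beat 2) — neighbor tone; D4 (beat 5) — neighbor tone.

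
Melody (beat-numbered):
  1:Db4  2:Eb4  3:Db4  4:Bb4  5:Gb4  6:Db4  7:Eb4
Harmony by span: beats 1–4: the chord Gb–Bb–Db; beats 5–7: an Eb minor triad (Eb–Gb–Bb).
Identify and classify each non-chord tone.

The harmony at that moment is Gb major triad (Gb, Bb, Db); Eb4 is not a chord tone.
It is approached by step up from Db4 and left by step down to Db4.
Step away and step back to the same note — a neighbor tone (upper neighbor).
The harmony at that moment is Eb minor triad (Eb, Gb, Bb); Db4 is not a chord tone.
It is approached by leap down from Gb4 and left by step up to Eb4.
Leap in, step out — an appoggiatura.

Eb4 (beat 2) — neighbor tone; Db4 (beat 6) — appoggiatura.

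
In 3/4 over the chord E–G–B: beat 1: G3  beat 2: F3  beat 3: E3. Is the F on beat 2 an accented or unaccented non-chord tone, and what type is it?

Unaccented passing tone.

The harmony at that moment is E minor triad (E, G, B); F3 is not a chord tone.
It is approached by step down from G3 and left by step down to E3.
Step in, step out in the same direction — a passing tone.
It falls on a weak beat, so it is unaccented.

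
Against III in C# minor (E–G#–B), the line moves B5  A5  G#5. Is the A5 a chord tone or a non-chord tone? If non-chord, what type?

The harmony at that moment is E major triad (E, G#, B); A5 is not a chord tone.
It is approached by step down from B5 and left by step down to G#5.
Step in, step out in the same direction — a passing tone.

Non-chord tone — a passing tone.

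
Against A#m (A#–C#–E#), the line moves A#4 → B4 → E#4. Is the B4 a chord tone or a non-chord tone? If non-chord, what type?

The harmony at that moment is A# minor triad (A#, C#, E#); B4 is not a chord tone.
It is approached by step up from A#4 and left by leap down to E#4.
Step in, leap out — an escape tone.

Non-chord tone — an escape tone.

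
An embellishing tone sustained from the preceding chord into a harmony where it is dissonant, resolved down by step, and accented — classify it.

Approach: by preparation — the pitch is first a chord tone, then held (tied or repeated) while the harmony changes under it. Departure: down by step. Metric position: strong.
A prepared dissonance that resolves downward by step — a suspension. (The same figure resolving upward would be a retardation.)

Suspension.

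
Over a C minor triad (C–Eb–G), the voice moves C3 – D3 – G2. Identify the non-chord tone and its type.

D3 is an escape tone.

The harmony at that moment is C minor triad (C, Eb, G); D3 is not a chord tone.
It is approached by step up from C3 and left by leap down to G2.
Step in, leap out — an escape tone.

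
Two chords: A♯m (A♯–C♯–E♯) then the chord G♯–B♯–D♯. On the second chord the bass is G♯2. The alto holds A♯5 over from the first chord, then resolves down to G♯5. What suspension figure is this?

9–8 suspension.

At the second chord the bass is G♯2. The suspended A♯5 lies a ninth above the bass; after resolving down by step to G♯5, the interval above the bass becomes an octave.
Suspension figures are named by those two intervals: 9–8.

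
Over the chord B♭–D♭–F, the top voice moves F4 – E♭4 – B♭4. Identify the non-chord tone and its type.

E♭4 is an escape tone.

The harmony at that moment is B♭ minor triad (B♭, D♭, F); E♭4 is not a chord tone.
It is approached by step down from F4 and left by leap up to B♭4.
Step in, leap out — an escape tone.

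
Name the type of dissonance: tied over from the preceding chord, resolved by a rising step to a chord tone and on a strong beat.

Retardation.

Approach: by preparation — the pitch is first a chord tone, then held (tied or repeated) while the harmony changes under it. Departure: up by step. Metric position: strong.
A prepared dissonance that resolves upward by step — a retardation. (The same figure resolving downward would be a suspension.)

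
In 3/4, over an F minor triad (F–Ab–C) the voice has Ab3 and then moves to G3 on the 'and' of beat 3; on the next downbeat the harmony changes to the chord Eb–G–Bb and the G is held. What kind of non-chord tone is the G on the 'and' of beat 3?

The harmony at that moment is F minor triad (F, Ab, C); G3 is not a chord tone.
It is approached by step down from Ab3 and then sustained as the same pitch into the next harmony.
Arriving early and becoming a chord tone when the harmony changes — an anticipation.

Anticipation.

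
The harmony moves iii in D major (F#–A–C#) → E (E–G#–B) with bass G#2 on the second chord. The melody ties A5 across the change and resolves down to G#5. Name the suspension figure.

At the second chord the bass is G#2. The suspended A5 lies a ninth above the bass; after resolving down by step to G#5, the interval above the bass becomes an octave.
Suspension figures are named by those two intervals: 9–8.

9–8 suspension.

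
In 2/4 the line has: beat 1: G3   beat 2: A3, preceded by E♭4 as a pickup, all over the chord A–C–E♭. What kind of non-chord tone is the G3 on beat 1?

Appoggiatura.

The harmony at that moment is A diminished triad (A, C, E♭); G3 is not a chord tone.
It is approached by leap down from E♭4 and left by step up to A3.
Leap in, step out, metrically accented — an appoggiatura.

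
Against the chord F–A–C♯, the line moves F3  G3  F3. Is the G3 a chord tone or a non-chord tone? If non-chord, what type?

The harmony at that moment is F augmented triad (F, A, C♯); G3 is not a chord tone.
It is approached by step up from F3 and left by step down to F3.
Step away and step back to the same note — a neighbor tone (upper neighbor).

Non-chord tone — a neighbor tone.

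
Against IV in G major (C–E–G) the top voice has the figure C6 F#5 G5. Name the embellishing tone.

The harmony at that moment is C major triad (C, E, G); F#5 is not a chord tone.
It is approached by leap down from C6 and left by step up to G5.
Leap in, step out — an appoggiatura.

F#5 is an appoggiatura.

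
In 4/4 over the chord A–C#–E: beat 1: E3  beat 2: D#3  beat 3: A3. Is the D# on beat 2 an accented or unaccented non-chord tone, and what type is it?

The harmony at that moment is A major triad (A, C#, E); D#3 is not a chord tone.
It is approached by step down from E3 and left by leap up to A3.
Step in, leap out — an escape tone.
It falls on a weak beat, so it is unaccented.

Unaccented escape tone.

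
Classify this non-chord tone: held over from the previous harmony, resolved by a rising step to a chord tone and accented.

Retardation.

Approach: by preparation — the pitch is first a chord tone, then held (tied or repeated) while the harmony changes under it. Departure: up by step. Metric position: strong.
A prepared dissonance that resolves upward by step — a retardation. (The same figure resolving downward would be a suspension.)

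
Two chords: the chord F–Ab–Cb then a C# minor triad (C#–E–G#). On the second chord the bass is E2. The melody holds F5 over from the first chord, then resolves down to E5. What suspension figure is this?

At the second chord the bass is E2. The suspended F5 lies a ninth above the bass; after resolving down by step to E5, the interval above the bass becomes an octave.
Suspension figures are named by those two intervals: 9–8.

9–8 suspension.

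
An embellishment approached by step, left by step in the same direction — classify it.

Approach: by step. Departure: by step, continuing in the same direction.
Stepwise on both sides with no change of direction means the note fills in the space between two different chord tones — a passing tone. (Had it turned back to its starting note it would be a neighbor tone instead.)

Passing tone.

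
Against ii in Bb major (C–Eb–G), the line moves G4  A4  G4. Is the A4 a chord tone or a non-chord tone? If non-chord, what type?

Non-chord tone — a neighbor tone.

The harmony at that moment is C minor triad (C, Eb, G); A4 is not a chord tone.
It is approached by step up from G4 and left by step down to G4.
Step away and step back to the same note — a neighbor tone (upper neighbor).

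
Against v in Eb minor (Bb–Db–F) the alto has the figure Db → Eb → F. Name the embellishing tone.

Eb is a passing tone.

The harmony at that moment is Bb minor triad (Bb, Db, F); Eb is not a chord tone.
It is approached by step up from Db and left by step up to F.
Step in, step out in the same direction — a passing tone.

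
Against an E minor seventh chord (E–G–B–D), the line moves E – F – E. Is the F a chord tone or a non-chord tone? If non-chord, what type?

The harmony at that moment is E minor seventh chord (E, G, B, D); F is not a chord tone.
It is approached by step up from E and left by step down to E.
Step away and step back to the same note — a neighbor tone (upper neighbor).

Non-chord tone — a neighbor tone.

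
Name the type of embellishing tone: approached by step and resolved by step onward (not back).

Approach: by step. Departure: by step, continuing in the same direction.
Stepwise on both sides with no change of direction means the note fills in the space between two different chord tones — a passing tone. (Had it turned back to its starting note it would be a neighbor tone instead.)

Passing tone.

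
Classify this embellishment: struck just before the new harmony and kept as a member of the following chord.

Anticipation.

Approach: ahead of the chord change (typically by step), so it is dissonant against the current harmony. Departure: none — the same pitch is restated or held and is a chord tone of the new harmony.
Dissonant first, consonant once the harmony catches up: the note simply arrives early — an anticipation. (The reverse timing, consonant first and dissonant after the change, would be a suspension or retardation.)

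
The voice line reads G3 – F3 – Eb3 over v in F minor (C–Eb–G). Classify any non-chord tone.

F3 is a passing tone.

The harmony at that moment is C minor triad (C, Eb, G); F3 is not a chord tone.
It is approached by step down from G3 and left by step down to Eb3.
Step in, step out in the same direction — a passing tone.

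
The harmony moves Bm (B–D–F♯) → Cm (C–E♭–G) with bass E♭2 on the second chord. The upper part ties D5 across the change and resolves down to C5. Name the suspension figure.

7–6 suspension.

At the second chord the bass is E♭2. The suspended D5 lies a seventh above the bass; after resolving down by step to C5, the interval above the bass becomes a sixth.
Suspension figures are named by those two intervals: 7–6.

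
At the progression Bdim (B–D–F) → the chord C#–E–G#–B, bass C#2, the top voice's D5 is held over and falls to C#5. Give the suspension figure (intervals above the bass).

At the second chord the bass is C#2. The suspended D5 lies a ninth above the bass; after resolving down by step to C#5, the interval above the bass becomes an octave.
Suspension figures are named by those two intervals: 9–8.

9–8 suspension.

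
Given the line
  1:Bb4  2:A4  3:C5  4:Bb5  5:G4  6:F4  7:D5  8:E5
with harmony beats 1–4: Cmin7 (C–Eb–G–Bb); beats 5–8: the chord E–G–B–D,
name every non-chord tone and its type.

The harmony at that moment is C minor seventh chord (C, Eb, G, Bb); A4 is not a chord tone.
It is approached by step down from Bb4 and left by leap up to C5.
Step in, leap out — an escape tone.
The harmony at that moment is E minor seventh chord (E, G, B, D); F4 is not a chord tone.
It is approached by step down from G4 and left by leap up to D5.
Step in, leap out — an escape tone.

A4 (beat 2) — escape tone; F4 (beat 6) — escape tone.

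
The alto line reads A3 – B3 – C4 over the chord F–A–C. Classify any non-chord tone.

The harmony at that moment is F major triad (F, A, C); B3 is not a chord tone.
It is approached by step up from A3 and left by step up to C4.
Step in, step out in the same direction — a passing tone.

B3 is a passing tone.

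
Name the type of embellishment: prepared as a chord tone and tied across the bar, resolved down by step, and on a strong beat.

Approach: by preparation — the pitch is first a chord tone, then held (tied or repeated) while the harmony changes under it. Departure: down by step. Metric position: strong.
A prepared dissonance that resolves downward by step — a suspension. (The same figure resolving upward would be a retardation.)

Suspension.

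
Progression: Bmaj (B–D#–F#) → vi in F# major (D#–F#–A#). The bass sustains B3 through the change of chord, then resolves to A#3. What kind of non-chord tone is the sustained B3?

The harmony at that moment is D# minor triad (D#, F#, A#); B3 is not a chord tone.
It is held over (the same pitch as the preceding B3) and left by step down to A#3.
Held over from the previous chord and resolving down by step — a suspension.

B3 is a suspension.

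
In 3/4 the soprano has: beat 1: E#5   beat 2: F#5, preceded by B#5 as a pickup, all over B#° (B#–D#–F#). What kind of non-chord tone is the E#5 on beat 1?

Appoggiatura.

The harmony at that moment is B# diminished triad (B#, D#, F#); E#5 is not a chord tone.
It is approached by leap down from B#5 and left by step up to F#5.
Leap in, step out, metrically accented — an appoggiatura.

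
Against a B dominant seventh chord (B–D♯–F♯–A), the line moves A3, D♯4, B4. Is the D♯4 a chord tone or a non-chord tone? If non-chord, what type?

B dominant seventh chord contains B, D♯, F♯, A; D♯ is the third, so it is a chord tone.

Chord tone (the third of B dominant seventh chord).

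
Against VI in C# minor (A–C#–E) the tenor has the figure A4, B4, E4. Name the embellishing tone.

B4 is an escape tone.

The harmony at that moment is A major triad (A, C#, E); B4 is not a chord tone.
It is approached by step up from A4 and left by leap down to E4.
Step in, leap out — an escape tone.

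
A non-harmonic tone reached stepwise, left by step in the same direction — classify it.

Approach: by step. Departure: by step, continuing in the same direction.
Stepwise on both sides with no change of direction means the note fills in the space between two different chord tones — a passing tone. (Had it turned back to its starting note it would be a neighbor tone instead.)

Passing tone.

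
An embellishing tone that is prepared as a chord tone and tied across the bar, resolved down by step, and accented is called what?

Approach: by preparation — the pitch is first a chord tone, then held (tied or repeated) while the harmony changes under it. Departure: down by step. Metric position: strong.
A prepared dissonance that resolves downward by step — a suspension. (The same figure resolving upward would be a retardation.)

Suspension.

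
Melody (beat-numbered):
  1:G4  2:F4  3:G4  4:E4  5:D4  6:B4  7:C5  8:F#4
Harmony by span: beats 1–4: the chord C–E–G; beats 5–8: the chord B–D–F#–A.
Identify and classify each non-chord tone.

The harmony at that moment is C major triad (C, E, G); F4 is not a chord tone.
It is approached by step down from G4 and left by step up to G4.
Step away and step back to the same note — a neighbor tone (lower neighbor).
The harmony at that moment is B minor seventh chord (B, D, F#, A); C5 is not a chord tone.
It is approached by step up from B4 and left by leap down to F#4.
Step in, leap out — an escape tone.

F4 (beat 2) — neighbor tone; C5 (beat 7) — escape tone.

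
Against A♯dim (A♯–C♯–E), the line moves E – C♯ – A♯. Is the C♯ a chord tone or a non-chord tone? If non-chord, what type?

Chord tone (the third of A# diminished triad).

A# diminished triad contains A♯, C♯, E; C♯ is the third, so it is a chord tone.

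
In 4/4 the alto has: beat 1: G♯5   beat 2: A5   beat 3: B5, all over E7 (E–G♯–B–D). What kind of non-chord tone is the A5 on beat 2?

Passing tone.

The harmony at that moment is E dominant seventh chord (E, G♯, B, D); A5 is not a chord tone.
It is approached by step up from G♯5 and left by step up to B5.
Step in, step out in the same direction — a passing tone.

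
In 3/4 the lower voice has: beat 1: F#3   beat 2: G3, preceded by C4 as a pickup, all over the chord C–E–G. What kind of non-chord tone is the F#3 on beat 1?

The harmony at that moment is C major triad (C, E, G); F#3 is not a chord tone.
It is approached by leap down from C4 and left by step up to G3.
Leap in, step out, metrically accented — an appoggiatura.

Appoggiatura.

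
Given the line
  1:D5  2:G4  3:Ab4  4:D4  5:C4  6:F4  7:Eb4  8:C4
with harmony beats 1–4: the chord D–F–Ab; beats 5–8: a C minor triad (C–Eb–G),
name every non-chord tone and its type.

The harmony at that moment is D diminished triad (D, F, Ab); G4 is not a chord tone.
It is approached by leap down from D5 and left by step up to Ab4.
Leap in, step out — an appoggiatura.
The harmony at that moment is C minor triad (C, Eb, G); F4 is not a chord tone.
It is approached by leap up from C4 and left by step down to Eb4.
Leap in, step out — an appoggiatura.

G4 (beat 2) — appoggiatura; F4 (beat 6) — appoggiatura.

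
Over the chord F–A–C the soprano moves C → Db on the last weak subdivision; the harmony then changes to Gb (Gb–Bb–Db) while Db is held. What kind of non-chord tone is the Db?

Db is an anticipation.

The harmony at that moment is F major triad (F, A, C); Db is not a chord tone.
It is approached by step up from C and then sustained as the same pitch into the next harmony.
Arriving early and becoming a chord tone when the harmony changes — an anticipation.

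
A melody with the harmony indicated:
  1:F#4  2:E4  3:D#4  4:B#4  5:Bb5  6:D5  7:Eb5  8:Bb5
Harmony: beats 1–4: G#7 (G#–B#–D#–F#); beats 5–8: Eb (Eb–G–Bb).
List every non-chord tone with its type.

E4 (beat 2) — passing tone; D5 (beat 6) — appoggiatura.

The harmony at that moment is G# dominant seventh chord (G#, B#, D#, F#); E4 is not a chord tone.
It is approached by step down from F#4 and left by step down to D#4.
Step in, step out in the same direction — a passing tone.
The harmony at that moment is Eb major triad (Eb, G, Bb); D5 is not a chord tone.
It is approached by leap down from Bb5 and left by step up to Eb5.
Leap in, step out — an appoggiatura.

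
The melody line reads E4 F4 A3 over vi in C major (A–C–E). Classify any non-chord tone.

F4 is an escape tone.

The harmony at that moment is A minor triad (A, C, E); F4 is not a chord tone.
It is approached by step up from E4 and left by leap down to A3.
Step in, leap out — an escape tone.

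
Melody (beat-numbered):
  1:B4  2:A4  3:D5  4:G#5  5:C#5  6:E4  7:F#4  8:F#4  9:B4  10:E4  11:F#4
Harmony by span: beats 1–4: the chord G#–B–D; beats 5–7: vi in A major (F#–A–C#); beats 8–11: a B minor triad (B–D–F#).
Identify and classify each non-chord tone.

A4 (beat 2) — escape tone; E4 (beat 6) — appoggiatura; E4 (beat 10) — appoggiatura.

The harmony at that moment is G# diminished triad (G#, B, D); A4 is not a chord tone.
It is approached by step down from B4 and left by leap up to D5.
Step in, leap out — an escape tone.
The harmony at that moment is F# minor triad (F#, A, C#); E4 is not a chord tone.
It is approached by leap down from C#5 and left by step up to F#4.
Leap in, step out — an appoggiatura.
The harmony at that moment is B minor triad (B, D, F#); E4 is not a chord tone.
It is approached by leap down from B4 and left by step up to F#4.
Leap in, step out — an appoggiatura.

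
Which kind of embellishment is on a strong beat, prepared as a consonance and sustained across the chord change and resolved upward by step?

Retardation.

Approach: by preparation — the pitch is first a chord tone, then held (tied or repeated) while the harmony changes under it. Departure: up by step. Metric position: strong.
A prepared dissonance that resolves upward by step — a retardation. (The same figure resolving downward would be a suspension.)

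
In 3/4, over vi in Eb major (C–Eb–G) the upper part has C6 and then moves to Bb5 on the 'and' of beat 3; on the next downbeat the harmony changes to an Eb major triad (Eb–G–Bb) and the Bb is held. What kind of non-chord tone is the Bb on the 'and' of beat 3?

The harmony at that moment is C minor triad (C, Eb, G); Bb5 is not a chord tone.
It is approached by step down from C6 and then sustained as the same pitch into the next harmony.
Arriving early and becoming a chord tone when the harmony changes — an anticipation.

Anticipation.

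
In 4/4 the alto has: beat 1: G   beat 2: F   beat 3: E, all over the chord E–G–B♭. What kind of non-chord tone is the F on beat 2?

The harmony at that moment is E diminished triad (E, G, B♭); F is not a chord tone.
It is approached by step down from G and left by step down to E.
Step in, step out in the same direction — a passing tone.

Passing tone.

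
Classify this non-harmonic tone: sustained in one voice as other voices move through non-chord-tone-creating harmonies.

Approach: none. Departure: none — a single pitch is sustained while the chords change around it, passing through harmonies that do not contain it.
No melodic motion at all; the dissonance is created entirely by the moving harmonies against the stationary note — a pedal tone (pedal point).

Pedal tone.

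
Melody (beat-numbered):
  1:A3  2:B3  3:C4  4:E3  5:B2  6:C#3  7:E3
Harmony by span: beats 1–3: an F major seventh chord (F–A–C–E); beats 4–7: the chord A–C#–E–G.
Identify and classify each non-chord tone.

The harmony at that moment is F major seventh chord (F, A, C, E); B3 is not a chord tone.
It is approached by step up from A3 and left by step up to C4.
Step in, step out in the same direction — a passing tone.
The harmony at that moment is A dominant seventh chord (A, C#, E, G); B2 is not a chord tone.
It is approached by leap down from E3 and left by step up to C#3.
Leap in, step out — an appoggiatura.

B3 (beat 2) — passing tone; B2 (beat 5) — appoggiatura.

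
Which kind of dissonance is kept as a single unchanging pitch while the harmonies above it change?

Approach: none. Departure: none — a single pitch is sustained while the chords change around it, passing through harmonies that do not contain it.
No melodic motion at all; the dissonance is created entirely by the moving harmonies against the stationary note — a pedal tone (pedal point).

Pedal tone.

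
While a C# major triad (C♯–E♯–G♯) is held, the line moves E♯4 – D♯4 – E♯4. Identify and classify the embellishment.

The harmony at that moment is C♯ major triad (C♯, E♯, G♯); D♯4 is not a chord tone.
It is approached by step down from E♯4 and left by step up to E♯4.
Step away and step back to the same note — a neighbor tone (lower neighbor).

D♯4 is a neighbor tone.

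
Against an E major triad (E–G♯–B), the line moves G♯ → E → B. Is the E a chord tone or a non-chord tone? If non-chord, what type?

E major triad contains E, G♯, B; E is the root, so it is a chord tone.

Chord tone (the root of E major triad).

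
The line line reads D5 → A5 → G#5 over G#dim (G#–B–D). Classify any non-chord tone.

A5 is an appoggiatura.

The harmony at that moment is G# diminished triad (G#, B, D); A5 is not a chord tone.
It is approached by leap up from D5 and left by step down to G#5.
Leap in, step out — an appoggiatura.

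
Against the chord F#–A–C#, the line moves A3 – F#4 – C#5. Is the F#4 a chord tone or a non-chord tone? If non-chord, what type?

Chord tone (the root of F# minor triad).

F# minor triad contains F#, A, C#; F# is the root, so it is a chord tone.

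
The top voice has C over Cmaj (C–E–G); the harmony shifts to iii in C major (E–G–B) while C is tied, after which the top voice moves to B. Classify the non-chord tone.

The harmony at that moment is E minor triad (E, G, B); C is not a chord tone.
It is held over (the same pitch as the preceding C) and left by step down to B.
Held over from the previous chord and resolving down by step — a suspension.

C is a suspension.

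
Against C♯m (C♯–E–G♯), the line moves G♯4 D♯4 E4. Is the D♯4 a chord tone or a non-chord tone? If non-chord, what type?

The harmony at that moment is C♯ minor triad (C♯, E, G♯); D♯4 is not a chord tone.
It is approached by leap down from G♯4 and left by step up to E4.
Leap in, step out — an appoggiatura.

Non-chord tone — an appoggiatura.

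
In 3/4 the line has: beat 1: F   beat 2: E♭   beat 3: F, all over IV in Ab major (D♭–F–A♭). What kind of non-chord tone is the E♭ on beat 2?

The harmony at that moment is D♭ major triad (D♭, F, A♭); E♭ is not a chord tone.
It is approached by step down from F and left by step up to F.
Step away and step back to the same note — a neighbor tone (lower neighbor).

Lower neighbor tone.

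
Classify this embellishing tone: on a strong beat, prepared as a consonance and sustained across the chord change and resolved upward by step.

Approach: by preparation — the pitch is first a chord tone, then held (tied or repeated) while the harmony changes under it. Departure: up by step. Metric position: strong.
A prepared dissonance that resolves upward by step — a retardation. (The same figure resolving downward would be a suspension.)

Retardation.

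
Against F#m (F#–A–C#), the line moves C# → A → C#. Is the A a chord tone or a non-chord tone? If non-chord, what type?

F# minor triad contains F#, A, C#; A is the third, so it is a chord tone.

Chord tone (the third of F# minor triad).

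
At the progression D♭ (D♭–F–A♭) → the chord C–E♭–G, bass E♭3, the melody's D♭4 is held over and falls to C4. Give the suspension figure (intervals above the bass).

7–6 suspension.

At the second chord the bass is E♭3. The suspended D♭4 lies a seventh above the bass; after resolving down by step to C4, the interval above the bass becomes a sixth.
Suspension figures are named by those two intervals: 7–6.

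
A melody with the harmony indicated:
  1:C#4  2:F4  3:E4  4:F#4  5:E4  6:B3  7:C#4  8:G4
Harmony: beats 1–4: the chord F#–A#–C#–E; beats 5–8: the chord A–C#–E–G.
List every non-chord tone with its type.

F4 (beat 2) — appoggiatura; B3 (beat 6) — appoggiatura.

The harmony at that moment is F# dominant seventh chord (F#, A#, C#, E); F4 is not a chord tone.
It is approached by leap up from C#4 and left by step down to E4.
Leap in, step out — an appoggiatura.
The harmony at that moment is A dominant seventh chord (A, C#, E, G); B3 is not a chord tone.
It is approached by leap down from E4 and left by step up to C#4.
Leap in, step out — an appoggiatura.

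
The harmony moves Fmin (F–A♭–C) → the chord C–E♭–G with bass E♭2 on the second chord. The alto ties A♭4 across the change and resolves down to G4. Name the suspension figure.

4–3 suspension.

At the second chord the bass is E♭2. The suspended A♭4 lies a fourth above the bass; after resolving down by step to G4, the interval above the bass becomes a third.
Suspension figures are named by those two intervals: 4–3.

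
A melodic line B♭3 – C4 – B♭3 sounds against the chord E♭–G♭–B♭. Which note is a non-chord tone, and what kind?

C4 is a neighbor tone.

The harmony at that moment is E♭ minor triad (E♭, G♭, B♭); C4 is not a chord tone.
It is approached by step up from B♭3 and left by step down to B♭3.
Step away and step back to the same note — a neighbor tone (upper neighbor).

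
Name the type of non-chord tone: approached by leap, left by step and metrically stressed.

Appoggiatura.

Approach: by leap. Departure: by step. Metric position: strong.
Leap in, step out, in a metrically strong position — an appoggiatura. (It is the mirror image of the escape tone, which steps in and leaps out from a weak position.)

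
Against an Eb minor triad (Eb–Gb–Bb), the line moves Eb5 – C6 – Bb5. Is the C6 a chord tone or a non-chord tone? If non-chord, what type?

Non-chord tone — an appoggiatura.

The harmony at that moment is Eb minor triad (Eb, Gb, Bb); C6 is not a chord tone.
It is approached by leap up from Eb5 and left by step down to Bb5.
Leap in, step out — an appoggiatura.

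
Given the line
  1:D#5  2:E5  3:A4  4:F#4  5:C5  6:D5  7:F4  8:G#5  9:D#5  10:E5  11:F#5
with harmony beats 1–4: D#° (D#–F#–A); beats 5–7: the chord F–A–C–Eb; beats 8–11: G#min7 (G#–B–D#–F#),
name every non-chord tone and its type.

E5 (beat 2) — escape tone; D5 (beat 6) — escape tone; E5 (beat 10) — passing tone.

The harmony at that moment is D# diminished triad (D#, F#, A); E5 is not a chord tone.
It is approached by step up from D#5 and left by leap down to A4.
Step in, leap out — an escape tone.
The harmony at that moment is F dominant seventh chord (F, A, C, Eb); D5 is not a chord tone.
It is approached by step up from C5 and left by leap down to F4.
Step in, leap out — an escape tone.
The harmony at that moment is G# minor seventh chord (G#, B, D#, F#); E5 is not a chord tone.
It is approached by step up from D#5 and left by step up to F#5.
Step in, step out in the same direction — a passing tone.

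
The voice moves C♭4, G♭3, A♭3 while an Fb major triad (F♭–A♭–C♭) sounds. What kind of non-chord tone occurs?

G♭3 is an appoggiatura.

The harmony at that moment is F♭ major triad (F♭, A♭, C♭); G♭3 is not a chord tone.
It is approached by leap down from C♭4 and left by step up to A♭3.
Leap in, step out — an appoggiatura.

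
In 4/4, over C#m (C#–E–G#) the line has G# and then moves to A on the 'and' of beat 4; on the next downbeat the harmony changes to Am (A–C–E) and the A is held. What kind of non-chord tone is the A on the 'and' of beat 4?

The harmony at that moment is C# minor triad (C#, E, G#); A is not a chord tone.
It is approached by step up from G# and then sustained as the same pitch into the next harmony.
Arriving early and becoming a chord tone when the harmony changes — an anticipation.

Anticipation.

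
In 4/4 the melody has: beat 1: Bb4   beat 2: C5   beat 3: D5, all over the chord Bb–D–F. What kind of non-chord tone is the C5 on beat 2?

Passing tone.

The harmony at that moment is Bb major triad (Bb, D, F); C5 is not a chord tone.
It is approached by step up from Bb4 and left by step up to D5.
Step in, step out in the same direction — a passing tone.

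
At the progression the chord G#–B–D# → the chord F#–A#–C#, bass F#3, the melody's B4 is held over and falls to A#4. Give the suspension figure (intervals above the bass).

4–3 suspension.

At the second chord the bass is F#3. The suspended B4 lies a fourth above the bass; after resolving down by step to A#4, the interval above the bass becomes a third.
Suspension figures are named by those two intervals: 4–3.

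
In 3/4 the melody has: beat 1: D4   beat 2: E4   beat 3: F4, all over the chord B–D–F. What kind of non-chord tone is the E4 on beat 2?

Passing tone.

The harmony at that moment is B diminished triad (B, D, F); E4 is not a chord tone.
It is approached by step up from D4 and left by step up to F4.
Step in, step out in the same direction — a passing tone.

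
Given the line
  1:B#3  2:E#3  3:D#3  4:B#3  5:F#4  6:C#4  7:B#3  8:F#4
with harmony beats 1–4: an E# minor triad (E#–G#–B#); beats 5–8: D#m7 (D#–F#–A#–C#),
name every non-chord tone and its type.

D#3 (beat 3) — escape tone; B#3 (beat 7) — escape tone.

The harmony at that moment is E# minor triad (E#, G#, B#); D#3 is not a chord tone.
It is approached by step down from E#3 and left by leap up to B#3.
Step in, leap out — an escape tone.
The harmony at that moment is D# minor seventh chord (D#, F#, A#, C#); B#3 is not a chord tone.
It is approached by step down from C#4 and left by leap up to F#4.
Step in, leap out — an escape tone.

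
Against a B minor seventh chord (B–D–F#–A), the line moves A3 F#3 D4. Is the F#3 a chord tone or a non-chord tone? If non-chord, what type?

Chord tone (the fifth of B minor seventh chord).

B minor seventh chord contains B, D, F#, A; F# is the fifth, so it is a chord tone.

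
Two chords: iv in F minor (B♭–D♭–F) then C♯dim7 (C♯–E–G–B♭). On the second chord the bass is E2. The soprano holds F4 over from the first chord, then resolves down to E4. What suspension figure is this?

9–8 suspension.

At the second chord the bass is E2. The suspended F4 lies a ninth above the bass; after resolving down by step to E4, the interval above the bass becomes an octave.
Suspension figures are named by those two intervals: 9–8.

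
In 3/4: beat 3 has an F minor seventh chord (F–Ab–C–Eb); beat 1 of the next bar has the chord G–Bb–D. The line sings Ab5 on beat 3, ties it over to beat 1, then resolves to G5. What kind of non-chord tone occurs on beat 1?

Suspension.

The harmony at that moment is G minor triad (G, Bb, D); Ab5 is not a chord tone.
It is held over (the same pitch as the preceding Ab5) and left by step down to G5.
Held over from the previous chord and resolving down by step — a suspension.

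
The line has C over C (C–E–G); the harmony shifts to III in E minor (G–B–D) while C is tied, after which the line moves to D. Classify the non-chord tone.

C is a retardation.

The harmony at that moment is G major triad (G, B, D); C is not a chord tone.
It is held over (the same pitch as the preceding C) and left by step up to D.
Held over from the previous chord and resolving up by step — a retardation.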